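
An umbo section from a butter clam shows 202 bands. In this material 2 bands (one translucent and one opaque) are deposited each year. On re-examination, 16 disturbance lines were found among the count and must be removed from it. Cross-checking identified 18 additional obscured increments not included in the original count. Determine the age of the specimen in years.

102 years

True band count = 202 − 16 + 18 = 204.
Dividing by 2 bands per year: 204 / 2 = 102 years.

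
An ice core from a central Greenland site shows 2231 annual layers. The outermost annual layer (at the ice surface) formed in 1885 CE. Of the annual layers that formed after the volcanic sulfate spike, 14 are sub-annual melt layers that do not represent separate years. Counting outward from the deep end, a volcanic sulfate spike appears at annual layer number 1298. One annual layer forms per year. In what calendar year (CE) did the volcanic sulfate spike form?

2231 − 1298 = 933 annual layers lie beyond the volcanic sulfate spike toward the ice surface.
Excluding 14 false annual layers: 933 − 14 = 919.
Counting back 919 years from 1885 CE places the volcanic sulfate spike in 1885 − 919 = 966 CE.

966 CE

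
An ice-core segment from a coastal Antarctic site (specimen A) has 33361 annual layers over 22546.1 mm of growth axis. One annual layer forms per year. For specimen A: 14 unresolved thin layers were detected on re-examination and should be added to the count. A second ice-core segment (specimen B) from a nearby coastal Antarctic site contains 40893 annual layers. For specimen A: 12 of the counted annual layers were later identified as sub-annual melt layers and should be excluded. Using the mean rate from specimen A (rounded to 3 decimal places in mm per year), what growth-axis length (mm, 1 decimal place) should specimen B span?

Specimen A: adjusted count: 33361 − 12 + 14 = 33363 annual layers.
A: 22546.1 mm over 33363 years gives 22546.1 / 33363 ≈ 0.676 mm per year.
Length of B = 0.676 × 40893 = 27643.7 mm.

27643.7 mm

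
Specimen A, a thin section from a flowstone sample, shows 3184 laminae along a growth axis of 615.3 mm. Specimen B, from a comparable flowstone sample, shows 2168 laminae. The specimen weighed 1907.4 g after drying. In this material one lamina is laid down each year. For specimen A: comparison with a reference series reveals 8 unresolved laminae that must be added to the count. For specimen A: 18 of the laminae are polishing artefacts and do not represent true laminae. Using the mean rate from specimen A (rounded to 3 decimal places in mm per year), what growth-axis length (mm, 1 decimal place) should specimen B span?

420.6 mm

Specimen A: adjusted count: 3184 − 18 + 8 = 3174 laminae.
A: Mean rate = 615.3 mm / 3174 years ≈ 0.194 mm per year.
B's length ≈ 0.194 × 2168 = 420.6 mm.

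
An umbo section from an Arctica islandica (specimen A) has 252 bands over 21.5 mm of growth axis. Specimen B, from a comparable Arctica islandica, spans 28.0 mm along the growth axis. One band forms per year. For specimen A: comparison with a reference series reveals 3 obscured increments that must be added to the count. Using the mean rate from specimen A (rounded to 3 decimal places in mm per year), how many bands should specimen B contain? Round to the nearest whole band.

Specimen A: true band count = 252 + 3 = 255.
A: 21.5 mm over 255 years gives 21.5 / 255 ≈ 0.084 mm per year.
For B, 28.0 / 0.084 = 333.33 years ≈ 333 bands.

333 bands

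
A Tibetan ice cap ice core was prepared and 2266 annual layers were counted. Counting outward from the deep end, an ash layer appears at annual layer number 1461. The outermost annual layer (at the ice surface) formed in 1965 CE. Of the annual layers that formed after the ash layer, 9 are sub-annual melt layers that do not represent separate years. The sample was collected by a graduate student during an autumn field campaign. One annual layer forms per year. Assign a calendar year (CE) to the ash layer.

Between annual layer 1461 and the ice surface there are 2266 − 1461 = 805 annual layers.
Removing the 9 false annual layers leaves 805 − 9 = 796 true annual layers beyond the ash layer.
Counting back 796 years from 1965 CE places the ash layer in 1965 − 796 = 1169 CE.

1169 CE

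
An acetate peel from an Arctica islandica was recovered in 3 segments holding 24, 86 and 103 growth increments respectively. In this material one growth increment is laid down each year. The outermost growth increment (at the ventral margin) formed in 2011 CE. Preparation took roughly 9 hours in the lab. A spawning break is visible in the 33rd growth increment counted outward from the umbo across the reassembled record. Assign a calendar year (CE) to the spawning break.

1831 CE

Total growth increments = 24 + 86 + 103 = 213.
The spawning break sits at growth increment 33 from the umbo, so 213 − 33 = 180 growth increments formed after it.
Counting back 180 years from 2011 CE places the spawning break in 2011 − 180 = 1831 CE.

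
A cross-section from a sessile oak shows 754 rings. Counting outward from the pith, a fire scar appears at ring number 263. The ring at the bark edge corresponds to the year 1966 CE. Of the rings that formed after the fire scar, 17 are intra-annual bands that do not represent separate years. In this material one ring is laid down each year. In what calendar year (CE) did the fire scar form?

The fire scar sits at ring 263 from the pith, so 754 − 263 = 491 rings formed after it.
491 − 17 false = 474 true rings after the fire scar.
Counting back 474 years from 1966 CE places the fire scar in 1966 − 474 = 1492 CE.

1492 CE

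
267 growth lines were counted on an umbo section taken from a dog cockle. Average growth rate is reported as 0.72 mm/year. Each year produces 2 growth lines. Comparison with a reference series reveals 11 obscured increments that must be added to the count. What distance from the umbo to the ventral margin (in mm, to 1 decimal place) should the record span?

100.1 mm

After corrections the count is 267 + 11 = 278 growth lines.
With 2 growth lines per year, 278 / 2 = 139 years.
Predicted length = 0.72 mm/year × 139 years = 100.1 mm.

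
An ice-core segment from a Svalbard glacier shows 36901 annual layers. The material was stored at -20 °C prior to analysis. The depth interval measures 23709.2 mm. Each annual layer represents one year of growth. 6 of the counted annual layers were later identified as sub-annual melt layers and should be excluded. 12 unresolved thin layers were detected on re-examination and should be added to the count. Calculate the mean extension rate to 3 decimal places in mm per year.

0.642 mm per year

Adjusted count: 36901 − 6 + 12 = 36907 annual layers.
23709.2 mm over 36907 years gives 23709.2 / 36907 ≈ 0.642 mm per year.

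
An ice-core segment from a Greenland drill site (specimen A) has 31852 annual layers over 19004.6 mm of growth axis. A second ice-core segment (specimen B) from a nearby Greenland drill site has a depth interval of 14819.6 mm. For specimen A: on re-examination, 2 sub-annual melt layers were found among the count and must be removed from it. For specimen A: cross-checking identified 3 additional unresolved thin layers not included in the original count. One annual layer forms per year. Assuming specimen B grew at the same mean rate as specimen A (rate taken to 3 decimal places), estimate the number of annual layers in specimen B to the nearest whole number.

Specimen A: correcting the raw count gives 31852 − 2 + 3 = 31853 true annual layers.
A: Extension rate ≈ 19004.6 / 31853 = 0.597 mm/year.
B spans 14819.6 / 0.597 = 24823.45 years ≈ 24823 annual layers.

24823 annual layers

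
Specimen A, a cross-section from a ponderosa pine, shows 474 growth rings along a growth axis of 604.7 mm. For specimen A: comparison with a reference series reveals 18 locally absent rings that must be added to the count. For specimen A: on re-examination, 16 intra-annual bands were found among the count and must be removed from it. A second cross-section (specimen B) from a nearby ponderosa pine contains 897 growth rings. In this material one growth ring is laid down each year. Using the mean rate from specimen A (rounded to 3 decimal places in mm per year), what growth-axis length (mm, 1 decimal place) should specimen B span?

1139.2 mm

Specimen A: correcting the raw count gives 474 − 16 + 18 = 476 true growth rings.
A: Mean rate = 604.7 mm / 476 years ≈ 1.270 mm/yr.
Length of B = 1.270 × 897 = 1139.2 mm.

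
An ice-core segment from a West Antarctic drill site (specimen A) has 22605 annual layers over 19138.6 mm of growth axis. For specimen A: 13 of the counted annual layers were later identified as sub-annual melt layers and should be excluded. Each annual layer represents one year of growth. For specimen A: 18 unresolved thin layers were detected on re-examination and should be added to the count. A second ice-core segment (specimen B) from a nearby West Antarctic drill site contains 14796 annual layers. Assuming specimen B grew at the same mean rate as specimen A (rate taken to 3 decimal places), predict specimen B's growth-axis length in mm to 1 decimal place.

Specimen A: correcting the raw count gives 22605 − 13 + 18 = 22610 true annual layers.
A: Extension rate ≈ 19138.6 / 22610 = 0.846 mm/year.
For B, 0.846 mm/year × 14796 years = 12517.4 mm.

12517.4 mm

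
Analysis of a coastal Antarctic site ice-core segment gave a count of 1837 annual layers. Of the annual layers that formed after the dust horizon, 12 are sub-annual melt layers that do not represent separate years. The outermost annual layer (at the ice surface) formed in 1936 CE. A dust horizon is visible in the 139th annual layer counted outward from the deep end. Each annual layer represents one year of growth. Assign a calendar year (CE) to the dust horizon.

The dust horizon sits at annual layer 139 from the deep end, so 1837 − 139 = 1698 annual layers formed after it.
1698 − 12 false = 1686 true annual layers after the dust horizon.
Counting back 1686 years from 1936 CE places the dust horizon in 1936 − 1686 = 250 CE.

250 CE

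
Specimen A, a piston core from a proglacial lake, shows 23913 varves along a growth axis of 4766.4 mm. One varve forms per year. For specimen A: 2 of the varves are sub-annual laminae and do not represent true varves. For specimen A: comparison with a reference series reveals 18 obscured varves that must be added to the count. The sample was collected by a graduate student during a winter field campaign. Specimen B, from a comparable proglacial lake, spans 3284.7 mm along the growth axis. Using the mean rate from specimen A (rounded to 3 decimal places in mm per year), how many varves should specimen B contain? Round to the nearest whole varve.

16506 varves

Specimen A: true varve count = 23913 − 2 + 18 = 23929.
A: Mean rate = 4766.4 mm / 23929 years ≈ 0.199 mm/yr.
Specimen B: 3284.7 mm / 0.199 mm per year = 16506.03 years ≈ 16506 varves.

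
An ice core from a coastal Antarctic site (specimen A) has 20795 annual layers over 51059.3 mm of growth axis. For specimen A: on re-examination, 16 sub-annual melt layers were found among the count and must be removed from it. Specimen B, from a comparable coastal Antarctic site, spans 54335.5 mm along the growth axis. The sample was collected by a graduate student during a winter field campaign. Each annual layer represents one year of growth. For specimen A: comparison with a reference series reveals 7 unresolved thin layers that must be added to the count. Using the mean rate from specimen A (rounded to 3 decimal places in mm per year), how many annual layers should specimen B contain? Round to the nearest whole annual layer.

22124 annual layers

Specimen A: true annual layer count = 20795 − 16 + 7 = 20786.
A: 51059.3 mm over 20786 years gives 51059.3 / 20786 ≈ 2.456 mm/year.
For B, 54335.5 / 2.456 = 22123.57 years ≈ 22124 annual layers.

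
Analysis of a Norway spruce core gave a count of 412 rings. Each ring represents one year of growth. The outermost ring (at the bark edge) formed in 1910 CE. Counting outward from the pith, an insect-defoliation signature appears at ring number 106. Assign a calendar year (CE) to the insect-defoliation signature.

The insect-defoliation signature sits at ring 106 from the pith, so 412 − 106 = 306 rings formed after it.
1910 − 306 = 1604 CE.

1604 CE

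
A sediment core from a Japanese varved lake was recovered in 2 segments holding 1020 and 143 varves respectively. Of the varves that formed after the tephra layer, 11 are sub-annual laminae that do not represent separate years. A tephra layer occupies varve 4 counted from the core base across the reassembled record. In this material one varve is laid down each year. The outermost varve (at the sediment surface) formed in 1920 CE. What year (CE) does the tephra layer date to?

772 CE

Total varves = 1020 + 143 = 1163.
1163 − 4 = 1159 varves lie beyond the tephra layer toward the sediment surface.
Removing the 11 false varves leaves 1159 − 11 = 1148 true varves beyond the tephra layer.
1920 − 1148 = 772 CE.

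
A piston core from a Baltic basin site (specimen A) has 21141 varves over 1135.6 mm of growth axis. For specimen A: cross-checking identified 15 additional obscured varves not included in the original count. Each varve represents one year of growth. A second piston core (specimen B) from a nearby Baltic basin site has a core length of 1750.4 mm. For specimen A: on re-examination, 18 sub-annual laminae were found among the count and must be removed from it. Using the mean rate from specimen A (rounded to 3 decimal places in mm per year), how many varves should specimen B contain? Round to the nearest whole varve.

Specimen A: correcting the raw count gives 21141 − 18 + 15 = 21138 true varves.
A: Extension rate ≈ 1135.6 / 21138 = 0.054 mm/year.
B spans 1750.4 / 0.054 = 32414.81 years ≈ 32415 varves.

32415 varves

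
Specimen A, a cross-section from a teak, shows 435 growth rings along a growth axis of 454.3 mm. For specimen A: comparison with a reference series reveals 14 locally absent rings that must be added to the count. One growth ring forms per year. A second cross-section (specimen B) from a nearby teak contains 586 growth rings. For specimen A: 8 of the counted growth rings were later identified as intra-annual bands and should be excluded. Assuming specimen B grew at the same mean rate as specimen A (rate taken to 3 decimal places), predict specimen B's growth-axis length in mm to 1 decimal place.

603.6 mm

Specimen A: adjusted count: 435 − 8 + 14 = 441 growth rings.
A: Extension rate ≈ 454.3 / 441 = 1.030 mm per year.
Length of B = 1.030 × 586 = 603.6 mm.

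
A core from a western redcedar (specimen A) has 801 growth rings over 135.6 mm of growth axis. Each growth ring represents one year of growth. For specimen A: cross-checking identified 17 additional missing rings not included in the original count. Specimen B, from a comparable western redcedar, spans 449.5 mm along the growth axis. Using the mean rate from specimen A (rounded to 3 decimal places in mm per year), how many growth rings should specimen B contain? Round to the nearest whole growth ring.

Specimen A: adjusted count: 801 + 17 = 818 growth rings.
A: Extension rate ≈ 135.6 / 818 = 0.166 mm/year.
For B, 449.5 / 0.166 = 2707.83 years ≈ 2708 growth rings.

2708 growth rings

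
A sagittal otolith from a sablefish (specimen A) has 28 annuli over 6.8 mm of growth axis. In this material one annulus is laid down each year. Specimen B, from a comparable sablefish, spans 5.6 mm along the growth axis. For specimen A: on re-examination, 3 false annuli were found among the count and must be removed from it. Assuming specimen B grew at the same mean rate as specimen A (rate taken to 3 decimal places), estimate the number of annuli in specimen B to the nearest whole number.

Specimen A: adjusted count: 28 − 3 = 25 annuli.
A: 6.8 mm over 25 years gives 6.8 / 25 ≈ 0.272 mm per year.
B spans 5.6 / 0.272 = 20.59 years ≈ 21 annuli.

21 annuli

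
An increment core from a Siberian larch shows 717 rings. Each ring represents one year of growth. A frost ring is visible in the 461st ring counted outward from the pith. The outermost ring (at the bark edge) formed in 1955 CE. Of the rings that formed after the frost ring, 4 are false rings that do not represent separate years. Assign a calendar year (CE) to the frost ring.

717 − 461 = 256 rings lie beyond the frost ring toward the bark edge.
Excluding 4 false rings: 256 − 4 = 252.
The ring at the bark edge is 1955 CE, so the frost ring dates to 1955 − 252 = 1703 CE.

1703 CE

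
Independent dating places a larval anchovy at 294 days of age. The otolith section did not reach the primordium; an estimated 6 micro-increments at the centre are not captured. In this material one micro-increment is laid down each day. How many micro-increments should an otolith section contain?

288 micro-increments

At one micro-increment per day, 294 days correspond to 294 micro-increments.
Subtracting the 6 micro-increments not captured gives 294 − 6 = 288 micro-increments in the record.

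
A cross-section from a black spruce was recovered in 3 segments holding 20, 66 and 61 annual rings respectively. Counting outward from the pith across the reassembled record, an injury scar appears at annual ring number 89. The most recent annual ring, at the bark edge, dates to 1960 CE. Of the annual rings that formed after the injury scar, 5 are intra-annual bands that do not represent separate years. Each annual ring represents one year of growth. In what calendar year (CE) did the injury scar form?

Total annual rings = 20 + 66 + 61 = 147.
147 − 89 = 58 annual rings lie beyond the injury scar toward the bark edge.
58 − 5 false = 53 true annual rings after the injury scar.
The annual ring at the bark edge is 1960 CE, so the injury scar dates to 1960 − 53 = 1907 CE.

1907 CE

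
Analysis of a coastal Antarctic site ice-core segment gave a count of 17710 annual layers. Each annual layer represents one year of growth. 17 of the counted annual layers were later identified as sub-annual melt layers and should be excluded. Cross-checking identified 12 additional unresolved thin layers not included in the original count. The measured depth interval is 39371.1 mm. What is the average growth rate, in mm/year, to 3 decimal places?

2.224 mm/year

Adjusted count: 17710 − 17 + 12 = 17705 annual layers.
Extension rate ≈ 39371.1 / 17705 = 2.224 mm/year.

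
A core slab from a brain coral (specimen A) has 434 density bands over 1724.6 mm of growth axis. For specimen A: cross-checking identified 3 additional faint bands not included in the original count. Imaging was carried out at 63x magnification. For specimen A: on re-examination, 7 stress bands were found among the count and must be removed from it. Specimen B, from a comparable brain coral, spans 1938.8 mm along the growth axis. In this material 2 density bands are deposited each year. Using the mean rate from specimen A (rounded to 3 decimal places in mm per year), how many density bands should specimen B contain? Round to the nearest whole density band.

Specimen A: after corrections the count is 434 − 7 + 3 = 430 density bands.
Specimen A: 430 density bands at 2 per year is 430 / 2 = 215 years.
A: 1724.6 mm over 215 years gives 1724.6 / 215 ≈ 8.021 mm/yr.
For B, 1938.8 / 8.021 = 241.72 years; at 2 density bands per year that is 241.72 × 2 ≈ 483 density bands.

483 density bands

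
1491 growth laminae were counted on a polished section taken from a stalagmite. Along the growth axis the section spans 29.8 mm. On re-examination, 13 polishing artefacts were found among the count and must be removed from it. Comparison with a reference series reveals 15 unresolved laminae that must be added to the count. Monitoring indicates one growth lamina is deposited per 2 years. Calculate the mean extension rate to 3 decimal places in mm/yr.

Adjusted count: 1491 − 13 + 15 = 1493 growth laminae.
At 2 years per growth lamina, 1493 × 2 = 2986 years.
29.8 mm over 2986 years gives 29.8 / 2986 ≈ 0.010 mm/yr.

0.010 mm/yr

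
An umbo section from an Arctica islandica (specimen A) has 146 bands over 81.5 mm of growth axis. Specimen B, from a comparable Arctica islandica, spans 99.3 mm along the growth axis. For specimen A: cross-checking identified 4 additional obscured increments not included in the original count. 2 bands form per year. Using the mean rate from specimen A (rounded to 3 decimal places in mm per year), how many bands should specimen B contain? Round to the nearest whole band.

183 bands

Specimen A: correcting the raw count gives 146 + 4 = 150 true bands.
Specimen A: dividing by 2 bands per year: 150 / 2 = 75 years.
A: Mean rate = 81.5 mm / 75 years ≈ 1.087 mm/year.
For B, 99.3 / 1.087 = 91.35 years; at 2 bands per year that is 91.35 × 2 ≈ 183 bands.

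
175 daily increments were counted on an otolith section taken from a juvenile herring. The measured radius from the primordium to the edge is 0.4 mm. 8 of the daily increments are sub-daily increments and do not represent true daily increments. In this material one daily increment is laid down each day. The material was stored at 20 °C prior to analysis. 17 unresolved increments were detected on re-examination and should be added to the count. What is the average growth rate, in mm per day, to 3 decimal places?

0.002 mm per day

True daily increment count = 175 − 8 + 17 = 184.
Extension rate ≈ 0.4 / 184 = 0.002 mm per day.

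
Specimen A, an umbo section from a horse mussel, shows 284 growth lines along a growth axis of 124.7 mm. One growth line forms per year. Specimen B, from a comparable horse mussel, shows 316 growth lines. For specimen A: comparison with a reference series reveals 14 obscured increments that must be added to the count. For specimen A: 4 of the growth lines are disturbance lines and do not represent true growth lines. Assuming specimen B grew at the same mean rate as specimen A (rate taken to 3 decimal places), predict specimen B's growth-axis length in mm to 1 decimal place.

Specimen A: correcting the raw count gives 284 − 4 + 14 = 294 true growth lines.
A: Mean rate = 124.7 mm / 294 years ≈ 0.424 mm/yr.
Length of B = 0.424 × 316 = 134.0 mm.

134.0 mm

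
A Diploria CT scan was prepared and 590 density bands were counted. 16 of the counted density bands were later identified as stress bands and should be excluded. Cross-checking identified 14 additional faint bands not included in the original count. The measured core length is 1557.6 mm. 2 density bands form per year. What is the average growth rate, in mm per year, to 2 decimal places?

True density band count = 590 − 16 + 14 = 588.
588 density bands at 2 per year is 588 / 2 = 294 years.
Extension rate ≈ 1557.6 / 294 = 5.30 mm per year.

5.30 mm per year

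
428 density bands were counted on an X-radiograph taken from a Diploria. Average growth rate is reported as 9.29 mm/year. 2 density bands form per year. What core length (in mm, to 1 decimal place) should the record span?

1988.1 mm

428 density bands at 2 per year is 428 / 2 = 214 years.
Predicted length = 9.29 mm/year × 214 years = 1988.1 mm.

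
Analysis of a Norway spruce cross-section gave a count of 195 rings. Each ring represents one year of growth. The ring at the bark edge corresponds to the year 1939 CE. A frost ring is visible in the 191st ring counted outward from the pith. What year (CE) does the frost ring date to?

1935 CE

195 − 191 = 4 rings lie beyond the frost ring toward the bark edge.
1939 − 4 = 1935 CE.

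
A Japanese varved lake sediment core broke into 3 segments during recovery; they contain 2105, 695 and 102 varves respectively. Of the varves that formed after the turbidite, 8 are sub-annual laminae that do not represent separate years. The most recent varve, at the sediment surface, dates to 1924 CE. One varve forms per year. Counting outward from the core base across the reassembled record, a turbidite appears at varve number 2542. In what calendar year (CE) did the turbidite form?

1572 CE

Total varves = 2105 + 695 + 102 = 2902.
2902 − 2542 = 360 varves lie beyond the turbidite toward the sediment surface.
360 − 8 false = 352 true varves after the turbidite.
The varve at the sediment surface is 1924 CE, so the turbidite dates to 1924 − 352 = 1572 CE.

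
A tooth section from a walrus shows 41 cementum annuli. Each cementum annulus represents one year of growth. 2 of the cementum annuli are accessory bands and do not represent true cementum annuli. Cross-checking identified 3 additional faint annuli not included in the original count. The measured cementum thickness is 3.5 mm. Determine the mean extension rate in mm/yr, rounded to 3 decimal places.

0.083 mm/yr

After corrections the count is 41 − 2 + 3 = 42 cementum annuli.
3.5 mm over 42 years gives 3.5 / 42 ≈ 0.083 mm/yr.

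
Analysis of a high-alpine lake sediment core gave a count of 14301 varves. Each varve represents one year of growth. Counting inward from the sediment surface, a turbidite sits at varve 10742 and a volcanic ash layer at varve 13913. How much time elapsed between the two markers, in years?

13913 − 10742 = 3171 varves lie between the two events.
That is 3171 years at one varve per year.

3171 years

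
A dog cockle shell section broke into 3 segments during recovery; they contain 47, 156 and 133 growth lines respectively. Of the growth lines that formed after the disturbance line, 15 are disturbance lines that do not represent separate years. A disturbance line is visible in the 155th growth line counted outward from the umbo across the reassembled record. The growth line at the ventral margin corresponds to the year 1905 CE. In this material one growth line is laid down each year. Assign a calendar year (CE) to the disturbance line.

Total growth lines = 47 + 156 + 133 = 336.
The disturbance line sits at growth line 155 from the umbo, so 336 − 155 = 181 growth lines formed after it.
181 − 15 false = 166 true growth lines after the disturbance line.
The growth line at the ventral margin is 1905 CE, so the disturbance line dates to 1905 − 166 = 1739 CE.

1739 CE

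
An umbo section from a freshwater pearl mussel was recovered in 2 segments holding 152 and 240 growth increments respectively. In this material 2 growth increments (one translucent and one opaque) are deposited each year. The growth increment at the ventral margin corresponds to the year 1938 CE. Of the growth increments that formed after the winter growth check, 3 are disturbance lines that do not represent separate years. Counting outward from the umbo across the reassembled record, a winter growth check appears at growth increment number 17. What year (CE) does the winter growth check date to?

Total growth increments = 152 + 240 = 392.
The winter growth check sits at growth increment 17 from the umbo, so 392 − 17 = 375 growth increments formed after it.
Removing the 3 false growth increments leaves 375 − 3 = 372 true growth increments beyond the winter growth check.
With 2 growth increments per year, 372 / 2 = 186 years.
1938 − 186 = 1752 CE.

1752 CE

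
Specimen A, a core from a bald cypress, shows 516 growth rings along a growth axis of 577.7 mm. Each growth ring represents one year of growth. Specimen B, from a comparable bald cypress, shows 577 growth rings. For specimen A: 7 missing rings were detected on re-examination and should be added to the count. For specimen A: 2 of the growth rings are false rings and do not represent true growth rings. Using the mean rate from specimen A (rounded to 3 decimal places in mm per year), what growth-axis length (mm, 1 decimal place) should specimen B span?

Specimen A: after corrections the count is 516 − 2 + 7 = 521 growth rings.
A: Mean rate = 577.7 mm / 521 years ≈ 1.109 mm/yr.
B's length ≈ 1.109 × 577 = 639.9 mm.

639.9 mm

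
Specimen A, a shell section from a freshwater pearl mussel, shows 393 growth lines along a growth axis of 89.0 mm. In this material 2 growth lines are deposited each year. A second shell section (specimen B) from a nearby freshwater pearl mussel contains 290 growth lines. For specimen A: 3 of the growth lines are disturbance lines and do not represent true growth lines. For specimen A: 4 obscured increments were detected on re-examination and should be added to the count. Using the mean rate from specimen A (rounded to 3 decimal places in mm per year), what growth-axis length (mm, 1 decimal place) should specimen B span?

65.5 mm

Specimen A: after corrections the count is 393 − 3 + 4 = 394 growth lines.
Specimen A: with 2 growth lines per year, 394 / 2 = 197 years.
A: 89.0 mm over 197 years gives 89.0 / 197 ≈ 0.452 mm/year.
Specimen B: with 2 growth lines per year, 290 / 2 = 145 years. Length of B = 0.452 × 145 = 65.5 mm.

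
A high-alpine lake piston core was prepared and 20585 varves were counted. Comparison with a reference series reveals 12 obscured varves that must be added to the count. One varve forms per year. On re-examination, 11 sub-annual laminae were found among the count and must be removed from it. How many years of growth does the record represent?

20586 years

Correcting the raw count gives 20585 − 11 + 12 = 20586 true varves.
One varve per year makes the duration 20586 years.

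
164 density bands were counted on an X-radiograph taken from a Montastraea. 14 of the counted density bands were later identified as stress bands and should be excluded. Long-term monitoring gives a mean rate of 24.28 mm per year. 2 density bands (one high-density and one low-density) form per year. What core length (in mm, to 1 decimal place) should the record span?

1821.0 mm

After corrections the count is 164 − 14 = 150 density bands.
150 density bands at 2 per year is 150 / 2 = 75 years.
75 years at 24.28 mm/year gives 24.28 × 75 = 1821.0 mm.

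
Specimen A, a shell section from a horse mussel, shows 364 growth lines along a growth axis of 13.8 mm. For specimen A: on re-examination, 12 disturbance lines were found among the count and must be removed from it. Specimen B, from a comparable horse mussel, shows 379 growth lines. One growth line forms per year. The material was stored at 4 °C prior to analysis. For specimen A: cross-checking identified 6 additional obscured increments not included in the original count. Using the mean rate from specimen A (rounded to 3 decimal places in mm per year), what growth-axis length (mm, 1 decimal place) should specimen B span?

14.8 mm

Specimen A: after corrections the count is 364 − 12 + 6 = 358 growth lines.
A: 13.8 mm over 358 years gives 13.8 / 358 ≈ 0.039 mm/year.
B's length ≈ 0.039 × 379 = 14.8 mm.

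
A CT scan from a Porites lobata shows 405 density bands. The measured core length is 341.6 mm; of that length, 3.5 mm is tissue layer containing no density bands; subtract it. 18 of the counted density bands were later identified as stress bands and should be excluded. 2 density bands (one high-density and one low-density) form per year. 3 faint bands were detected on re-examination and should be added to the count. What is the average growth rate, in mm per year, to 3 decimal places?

1.734 mm per year

True density band count = 405 − 18 + 3 = 390.
With 2 density bands per year, 390 / 2 = 195 years.
Net length = 341.6 − 3.5 = 338.1 mm.
Extension rate ≈ 338.1 / 195 = 1.734 mm per year.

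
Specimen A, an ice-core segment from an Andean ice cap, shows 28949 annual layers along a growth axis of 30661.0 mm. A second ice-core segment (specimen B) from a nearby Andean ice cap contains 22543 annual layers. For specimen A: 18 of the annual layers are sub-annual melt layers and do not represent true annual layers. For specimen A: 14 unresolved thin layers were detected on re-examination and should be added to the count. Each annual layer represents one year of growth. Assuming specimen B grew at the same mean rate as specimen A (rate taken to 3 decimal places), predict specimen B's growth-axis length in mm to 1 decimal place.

Specimen A: after corrections the count is 28949 − 18 + 14 = 28945 annual layers.
A: Mean rate = 30661.0 mm / 28945 years ≈ 1.059 mm/year.
For B, 1.059 mm/year × 22543 years = 23873.0 mm.

23873.0 mm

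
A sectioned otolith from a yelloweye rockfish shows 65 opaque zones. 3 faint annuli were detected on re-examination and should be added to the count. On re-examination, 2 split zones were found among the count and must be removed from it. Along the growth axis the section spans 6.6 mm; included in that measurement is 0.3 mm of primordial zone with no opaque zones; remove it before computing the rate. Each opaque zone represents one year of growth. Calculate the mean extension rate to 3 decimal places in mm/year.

0.095 mm/year

Correcting the raw count gives 65 − 2 + 3 = 66 true opaque zones.
The growth record spans 6.6 − 0.3 = 6.3 mm.
6.3 mm over 66 years gives 6.3 / 66 ≈ 0.095 mm/year.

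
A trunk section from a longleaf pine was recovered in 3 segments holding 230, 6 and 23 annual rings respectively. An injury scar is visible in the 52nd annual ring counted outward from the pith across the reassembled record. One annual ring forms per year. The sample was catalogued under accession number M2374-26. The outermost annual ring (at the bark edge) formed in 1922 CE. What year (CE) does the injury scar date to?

Total annual rings = 230 + 6 + 23 = 259.
The injury scar sits at annual ring 52 from the pith, so 259 − 52 = 207 annual rings formed after it.
1922 − 207 = 1715 CE.

1715 CE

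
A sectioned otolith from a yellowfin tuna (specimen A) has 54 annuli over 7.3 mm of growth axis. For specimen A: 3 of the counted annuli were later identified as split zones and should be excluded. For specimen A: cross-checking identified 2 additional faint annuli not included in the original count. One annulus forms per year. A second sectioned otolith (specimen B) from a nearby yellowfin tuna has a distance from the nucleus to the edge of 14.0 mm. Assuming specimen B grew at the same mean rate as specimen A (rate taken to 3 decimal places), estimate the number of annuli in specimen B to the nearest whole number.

Specimen A: true annulus count = 54 − 3 + 2 = 53.
A: Extension rate ≈ 7.3 / 53 = 0.138 mm/year.
B spans 14.0 / 0.138 = 101.45 years ≈ 101 annuli.

101 annuli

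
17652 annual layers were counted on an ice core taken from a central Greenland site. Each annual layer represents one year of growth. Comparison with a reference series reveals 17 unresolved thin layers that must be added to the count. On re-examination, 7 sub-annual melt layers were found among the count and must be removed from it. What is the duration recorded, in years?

17662 years

Correcting the raw count gives 17652 − 7 + 17 = 17662 true annual layers.
One annual layer per year makes the duration 17662 years.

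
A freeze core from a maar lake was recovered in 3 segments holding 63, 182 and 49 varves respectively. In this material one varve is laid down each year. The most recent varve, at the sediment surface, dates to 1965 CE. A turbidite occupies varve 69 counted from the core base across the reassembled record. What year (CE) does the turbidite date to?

Total varves = 63 + 182 + 49 = 294.
Between varve 69 and the sediment surface there are 294 − 69 = 225 varves.
1965 − 225 = 1740 CE.

1740 CE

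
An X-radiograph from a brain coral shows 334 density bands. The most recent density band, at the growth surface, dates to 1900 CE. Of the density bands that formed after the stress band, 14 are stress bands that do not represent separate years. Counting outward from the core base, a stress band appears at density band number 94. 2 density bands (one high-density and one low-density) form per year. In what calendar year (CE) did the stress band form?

1787 CE

The stress band sits at density band 94 from the core base, so 334 − 94 = 240 density bands formed after it.
Removing the 14 false density bands leaves 240 − 14 = 226 true density bands beyond the stress band.
Dividing by 2 density bands per year: 226 / 2 = 113 years.
1900 − 113 = 1787 CE.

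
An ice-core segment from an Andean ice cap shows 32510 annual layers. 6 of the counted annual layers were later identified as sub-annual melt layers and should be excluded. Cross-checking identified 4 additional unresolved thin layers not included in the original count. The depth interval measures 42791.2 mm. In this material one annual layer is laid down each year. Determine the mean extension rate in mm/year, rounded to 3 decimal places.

After corrections the count is 32510 − 6 + 4 = 32508 annual layers.
Mean rate = 42791.2 mm / 32508 years ≈ 1.316 mm/year.

1.316 mm/year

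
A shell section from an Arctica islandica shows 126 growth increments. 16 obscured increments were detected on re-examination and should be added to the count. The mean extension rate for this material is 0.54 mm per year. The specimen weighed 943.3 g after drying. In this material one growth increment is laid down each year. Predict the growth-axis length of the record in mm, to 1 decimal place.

76.7 mm

After corrections the count is 126 + 16 = 142 growth increments.
Predicted length = 0.54 mm/year × 142 years = 76.7 mm.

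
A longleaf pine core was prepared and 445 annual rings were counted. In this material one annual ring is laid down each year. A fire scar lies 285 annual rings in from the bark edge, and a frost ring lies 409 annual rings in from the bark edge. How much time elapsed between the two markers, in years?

124 years

The two markers are separated by 409 − 285 = 124 annual rings.
At one annual ring per year, 124 years elapsed between them.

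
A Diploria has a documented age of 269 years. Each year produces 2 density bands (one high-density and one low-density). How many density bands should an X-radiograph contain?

538 density bands

Expected density bands: 269 × 2 = 538.
So 538 density bands should be present.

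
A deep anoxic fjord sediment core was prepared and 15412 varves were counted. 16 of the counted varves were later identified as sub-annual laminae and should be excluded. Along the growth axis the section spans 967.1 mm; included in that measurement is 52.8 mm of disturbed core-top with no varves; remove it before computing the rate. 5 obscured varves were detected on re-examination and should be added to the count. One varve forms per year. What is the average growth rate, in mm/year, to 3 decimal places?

True varve count = 15412 − 16 + 5 = 15401.
The growth record spans 967.1 − 52.8 = 914.3 mm.
Extension rate ≈ 914.3 / 15401 = 0.059 mm/year.

0.059 mm/year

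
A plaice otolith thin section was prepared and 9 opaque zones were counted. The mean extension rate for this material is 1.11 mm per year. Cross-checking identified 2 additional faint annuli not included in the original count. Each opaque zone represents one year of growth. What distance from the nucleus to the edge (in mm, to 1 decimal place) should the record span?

Correcting the raw count gives 9 + 2 = 11 true opaque zones.
Predicted length = 1.11 mm/year × 11 years = 12.2 mm.

12.2 mm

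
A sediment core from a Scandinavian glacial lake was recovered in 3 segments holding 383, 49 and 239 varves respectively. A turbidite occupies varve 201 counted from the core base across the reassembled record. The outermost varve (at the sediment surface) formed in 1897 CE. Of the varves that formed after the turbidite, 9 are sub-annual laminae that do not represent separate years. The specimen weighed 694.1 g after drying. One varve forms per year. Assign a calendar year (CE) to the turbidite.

1436 CE

Total varves = 383 + 49 + 239 = 671.
671 − 201 = 470 varves lie beyond the turbidite toward the sediment surface.
470 − 9 false = 461 true varves after the turbidite.
1897 − 461 = 1436 CE.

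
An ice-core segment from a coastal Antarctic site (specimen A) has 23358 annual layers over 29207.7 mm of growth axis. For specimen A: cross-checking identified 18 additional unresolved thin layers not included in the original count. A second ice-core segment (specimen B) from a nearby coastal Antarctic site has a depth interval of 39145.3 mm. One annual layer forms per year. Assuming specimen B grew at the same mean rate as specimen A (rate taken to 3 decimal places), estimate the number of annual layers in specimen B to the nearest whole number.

Specimen A: true annual layer count = 23358 + 18 = 23376.
A: 29207.7 mm over 23376 years gives 29207.7 / 23376 ≈ 1.249 mm/yr.
For B, 39145.3 / 1.249 = 31341.31 years ≈ 31341 annual layers.

31341 annual layers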